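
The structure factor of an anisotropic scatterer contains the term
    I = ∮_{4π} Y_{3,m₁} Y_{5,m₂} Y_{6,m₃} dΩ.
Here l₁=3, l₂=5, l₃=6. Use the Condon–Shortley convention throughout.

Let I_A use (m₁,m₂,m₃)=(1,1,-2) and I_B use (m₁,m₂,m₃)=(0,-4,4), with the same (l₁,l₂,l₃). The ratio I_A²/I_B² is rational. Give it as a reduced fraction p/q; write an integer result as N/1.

l's match ⇒ only the (l;m) 3-j factors differ between A and B.
A: triangle coeff Δ(3,5,6) = 1/675675; Σ_t [0,2]: t=0:+1/11520 t=1:−1/4320 t=2:+1/27648 = -1/9216; (3j)²=2/143 [(3 5 6; 1 1 -2)], sign=-1
B: triangle coeff Δ(3,5,6) = 1/675675; Σ_t [0,1]: t=0:+1/60480 t=1:−1/161280 = 1/96768; (3j)²=15/1001 [(3 5 6; 0 -4 4)], sign=+1
I_A²/I_B² = (2/143)/(15/1001) = 14/15

14/15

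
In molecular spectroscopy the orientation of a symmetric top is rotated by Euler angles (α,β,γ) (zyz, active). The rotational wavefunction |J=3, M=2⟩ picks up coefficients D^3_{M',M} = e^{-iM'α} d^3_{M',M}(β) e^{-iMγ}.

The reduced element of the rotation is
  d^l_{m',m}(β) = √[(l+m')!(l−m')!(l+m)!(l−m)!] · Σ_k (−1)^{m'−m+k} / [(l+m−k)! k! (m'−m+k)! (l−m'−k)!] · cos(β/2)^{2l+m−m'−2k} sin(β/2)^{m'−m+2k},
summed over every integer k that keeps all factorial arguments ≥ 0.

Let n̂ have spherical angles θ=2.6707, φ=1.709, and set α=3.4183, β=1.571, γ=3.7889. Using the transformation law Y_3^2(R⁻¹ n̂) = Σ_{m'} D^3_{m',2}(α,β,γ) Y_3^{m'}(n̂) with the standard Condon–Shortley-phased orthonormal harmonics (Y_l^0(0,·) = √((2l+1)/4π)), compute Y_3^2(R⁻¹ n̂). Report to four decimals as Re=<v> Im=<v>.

Need the full column D^3_{m',2} for m'=−3..3 at α=3.4183, β=1.5710, γ=3.7889.
cos(β/2)=0.707035, sin(β/2)=0.707179
d^3_{-3,2}: single k=5 term ⇒ +0.306311;  D = -0.273857+0.137218i
d^3_{-2,2}: k∈[4..5] ⇒ +0.625127 -0.125076 = +0.500051;  D = +0.368867-0.337621i
d^3_{-1,2}: k∈[3..4] ⇒ +0.790569 -0.395446 = +0.395124;  D = -0.207498+0.336255i
d^3_{0,2}: k∈[2..3] ⇒ +0.684514 -0.684793 = -0.000279;  D = -0.000076+0.000268i
d^3_{1,2}: k∈[1..2] ⇒ +0.395124 -0.790569 = -0.395446;  D = -0.000208-0.395446i
d^3_{2,2}: k∈[0..1] ⇒ +0.124924 -0.624873 = -0.499949;  D = +0.136834+0.480859i
d^3_{3,2}: single k=0 term ⇒ -0.306062;  D = -0.161001-0.260293i
Y_3^{m'}(θ=2.6707,φ=1.709) and Σ D·Y over m':
  (-0.2739+0.1372i)·(+0.0157+0.0357i)  (+0.3689-0.3376i)·(+0.1803-0.0512i)  (-0.2075+0.3363i)·(-0.0600-0.4314i)  (-0.0001+0.0003i)·(-0.3229+0.0000i)  (-0.0002-0.3954i)·(+0.0600-0.4314i)  (+0.1368+0.4809i)·(+0.1803+0.0512i)  (-0.1610-0.2603i)·(-0.0157+0.0357i)
Y_3^2(R⁻¹ n̂) = +0.038872+0.050311i

Re=0.0389 Im=0.0503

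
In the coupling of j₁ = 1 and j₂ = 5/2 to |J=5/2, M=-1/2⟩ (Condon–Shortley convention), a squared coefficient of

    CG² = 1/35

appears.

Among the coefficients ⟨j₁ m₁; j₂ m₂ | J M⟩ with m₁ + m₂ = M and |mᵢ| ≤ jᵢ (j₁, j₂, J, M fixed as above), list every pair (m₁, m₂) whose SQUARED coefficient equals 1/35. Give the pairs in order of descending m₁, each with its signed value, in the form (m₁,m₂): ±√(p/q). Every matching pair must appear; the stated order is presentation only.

Admissible pairs with m₁+m₂ = M = -1/2: (-1,1/2), (0,-1/2), (1,-3/2)
  (m₁,m₂)=(1,-3/2): CG² = 16/35, CG = +√(16/35)
  (m₁,m₂)=(0,-1/2): CG² = 1/35, CG = +√(1/35)   ← matches the target
  (m₁,m₂)=(-1,1/2): CG² = 18/35, CG = −√(18/35)
Pairs with CG² = 1/35: (0,-1/2): +√(1/35)

(0,-1/2): +√(1/35)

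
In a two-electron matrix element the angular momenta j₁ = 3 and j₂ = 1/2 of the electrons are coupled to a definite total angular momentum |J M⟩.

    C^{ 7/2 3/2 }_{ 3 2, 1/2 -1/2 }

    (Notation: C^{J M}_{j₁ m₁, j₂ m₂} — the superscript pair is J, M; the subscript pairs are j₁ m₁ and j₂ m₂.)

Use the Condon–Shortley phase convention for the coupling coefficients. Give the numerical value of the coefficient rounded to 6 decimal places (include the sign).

√[8·0!6!1!/8! · 5!1!0!1!5!2!] = √(28800/7)
  +(−1)^0/∏(0,0,1,0,5,1)! = 1/120  (running 1/120)
⟨..|..⟩ = √(28800/7)·(1/120) = +0.534522

+0.534522  (= +√(2/7))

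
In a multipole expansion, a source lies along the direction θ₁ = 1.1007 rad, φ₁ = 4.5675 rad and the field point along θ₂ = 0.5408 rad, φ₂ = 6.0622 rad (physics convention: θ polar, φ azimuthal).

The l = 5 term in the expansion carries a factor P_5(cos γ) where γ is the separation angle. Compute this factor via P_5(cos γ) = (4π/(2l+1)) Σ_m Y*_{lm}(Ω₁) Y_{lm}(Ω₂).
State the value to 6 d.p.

Summing Y*_{l m}(θ₁,φ₁)·Y_{l m}(θ₂,φ₂) over m ∈ [−5, 5]; prefactor 4π/(2·5+1) = 1.142397:
  m=-5: Y*=(-0.173236, -0.195755)  Y=(0.007540, 0.014996)  product (0.001629, -0.004074)
  m=-4: Y*=(0.351414, -0.230013)  Y=(0.056049, 0.068347)  product (0.035417, 0.011126)
  m=-3: Y*=(0.087399, 0.188245)  Y=(0.208892, 0.163113)  product (-0.012448, 0.053579)
  m=-2: Y*=(0.224798, -0.067028)  Y=(0.419396, 0.198454)  product (0.107581, 0.016501)
  m=-1: Y*=(0.040751, 0.279288)  Y=(0.330447, 0.074236)  product (-0.007267, 0.095315)
  m=+0: Y*=(0.174260, -0.000000)  Y=(-0.242308, 0.000000)  product (-0.042225, 0.000000)
  m=+1: Y*=(-0.040751, 0.279288)  Y=(-0.330447, 0.074236)  product (-0.007267, -0.095315)
  m=+2: Y*=(0.224798, 0.067028)  Y=(0.419396, -0.198454)  product (0.107581, -0.016501)
  m=+3: Y*=(-0.087399, 0.188245)  Y=(-0.208892, 0.163113)  product (-0.012448, -0.053579)
  m=+4: Y*=(0.351414, 0.230013)  Y=(0.056049, -0.068347)  product (0.035417, -0.011126)
  m=+5: Y*=(0.173236, -0.195755)  Y=(-0.007540, 0.014996)  product (0.001629, 0.004074)
Accumulated sum (0.207600, 0.000000); after 4π/(2l+1) scaling, (0.237161, 0.000000) ⇒ P_5 = 0.237161

0.237161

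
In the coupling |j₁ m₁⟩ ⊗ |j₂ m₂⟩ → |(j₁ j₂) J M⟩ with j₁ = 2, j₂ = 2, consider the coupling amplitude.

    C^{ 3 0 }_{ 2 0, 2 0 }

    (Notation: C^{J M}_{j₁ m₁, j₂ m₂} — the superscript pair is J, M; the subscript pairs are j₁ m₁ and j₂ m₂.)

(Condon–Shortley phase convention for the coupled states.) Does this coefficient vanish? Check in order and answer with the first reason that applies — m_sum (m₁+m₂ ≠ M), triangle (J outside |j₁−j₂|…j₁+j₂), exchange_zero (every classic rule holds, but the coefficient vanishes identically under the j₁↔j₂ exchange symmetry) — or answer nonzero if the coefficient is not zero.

exchange_zero

m-sum: m₁+m₂ = 0+0 = 0, M = 0  ✓
triangle: |j₁−j₂| = 0 ≤ J = 3 ≤ j₁+j₂ = 4  ✓
exchange: j₁=j₂ and m₁=m₂, and (−1)^(j₁+j₂−J) = (−1)^1 = −1 forces ⟨j₁m₁;j₂m₂|JM⟩ = −⟨j₂m₂;j₁m₁|JM⟩ = −⟨j₁m₁;j₂m₂|JM⟩ ⇒ the coefficient vanishes identically
Racah sum check: Σ_k collapses to 0 ⇒ CG = 0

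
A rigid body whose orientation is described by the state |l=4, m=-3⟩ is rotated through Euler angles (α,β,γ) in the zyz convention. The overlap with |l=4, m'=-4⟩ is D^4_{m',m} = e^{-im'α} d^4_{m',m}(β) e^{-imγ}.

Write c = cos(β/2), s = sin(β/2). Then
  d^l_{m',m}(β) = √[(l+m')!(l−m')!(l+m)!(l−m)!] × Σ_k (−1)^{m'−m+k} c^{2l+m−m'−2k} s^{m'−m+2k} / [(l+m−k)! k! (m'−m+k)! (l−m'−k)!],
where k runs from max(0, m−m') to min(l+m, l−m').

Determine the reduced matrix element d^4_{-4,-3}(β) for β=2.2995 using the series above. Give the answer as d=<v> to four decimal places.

d^4_{-4,-3}(β=2.2995) via the finite sum:
With c≡cos(β/2)=0.408716 and s≡sin(β/2)=0.912662, N=[1·40320·1·5040]^{1/2}=14255.272709
Admissible k: 1..1 (factorial args all ≥0)
  k=1: (−1)^0·14255.2727/(5040)·0.4087^7·0.9127^1 = +0.004918
d^4_{-4,-3}(2.2995) = +0.004918

d=0.0049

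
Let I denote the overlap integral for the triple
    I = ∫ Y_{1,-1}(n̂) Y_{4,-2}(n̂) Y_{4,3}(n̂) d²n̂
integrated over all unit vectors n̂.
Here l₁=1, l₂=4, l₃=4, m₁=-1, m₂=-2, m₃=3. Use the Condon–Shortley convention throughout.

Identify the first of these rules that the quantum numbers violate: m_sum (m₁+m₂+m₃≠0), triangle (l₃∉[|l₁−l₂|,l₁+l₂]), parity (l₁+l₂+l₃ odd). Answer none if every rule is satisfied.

parity

azimuthal sum: -1 − 2 + 3 = 0  ✓
3 ≤ 4 ≤ 5 (triangle on l)  ✓
L = 1 + 4 + 4 = 9 (odd)  ✗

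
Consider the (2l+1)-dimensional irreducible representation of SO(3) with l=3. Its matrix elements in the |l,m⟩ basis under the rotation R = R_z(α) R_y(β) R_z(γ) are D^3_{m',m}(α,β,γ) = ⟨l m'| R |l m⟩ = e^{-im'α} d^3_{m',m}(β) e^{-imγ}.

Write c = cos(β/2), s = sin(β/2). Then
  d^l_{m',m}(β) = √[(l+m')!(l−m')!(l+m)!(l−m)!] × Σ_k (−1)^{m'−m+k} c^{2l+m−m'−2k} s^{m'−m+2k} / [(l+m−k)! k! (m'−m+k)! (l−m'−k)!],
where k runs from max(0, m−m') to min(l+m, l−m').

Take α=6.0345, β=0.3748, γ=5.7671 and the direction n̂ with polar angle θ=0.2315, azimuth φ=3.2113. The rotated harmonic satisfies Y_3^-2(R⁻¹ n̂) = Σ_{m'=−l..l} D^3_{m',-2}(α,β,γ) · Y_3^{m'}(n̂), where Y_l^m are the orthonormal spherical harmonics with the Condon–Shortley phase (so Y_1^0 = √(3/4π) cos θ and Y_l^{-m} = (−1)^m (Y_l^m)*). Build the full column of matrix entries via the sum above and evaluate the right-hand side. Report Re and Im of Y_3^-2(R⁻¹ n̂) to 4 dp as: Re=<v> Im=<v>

Re=0.0749 Im=-0.2576

Need the full column D^3_{m',-2} for m'=−3..3 at α=6.0345, β=0.3748, γ=5.7671.
cos(β/2)=0.982492, sin(β/2)=0.186305
d^3_{-3,-2}: single k=1 term ⇒ +0.417778;  D = -0.086040-0.408822i
d^3_{-2,-2}: k∈[0..1] ⇒ +0.899444 -0.161709 = +0.737734;  D = +0.030427-0.737107i
d^3_{-1,-2}: k∈[0..1] ⇒ -0.539349 +0.038787 = -0.500561;  D = -0.143108+0.479668i
d^3_{0,-2}: k∈[0..1] ⇒ +0.177144 -0.006370 = +0.170774;  D = +0.087600-0.146595i
d^3_{1,-2}: k∈[0..1] ⇒ -0.038787 +0.000697 = -0.038090;  D = -0.026985+0.026882i
d^3_{2,-2}: k∈[0..1] ⇒ +0.005815 -0.000042 = +0.005773;  D = +0.004967-0.002942i
d^3_{3,-2}: single k=0 term ⇒ -0.000540;  D = -0.000518+0.000152i
Y_3^{m'}(θ=0.2315,φ=3.2113) and Σ D·Y over m':
  (-0.0860-0.4088i)·(-0.0049+0.0010i)  (+0.0304-0.7371i)·(+0.0519-0.0073i)  (-0.1431+0.4797i)·(-0.2764+0.0193i)  (+0.0876-0.1466i)·(+0.6308+0.0000i)  (-0.0270+0.0269i)·(+0.2764+0.0193i)  (+0.0050-0.0029i)·(+0.0519+0.0073i)  (-0.0005+0.0002i)·(+0.0049+0.0010i)
Y_3^-2(R⁻¹ n̂) = +0.074925-0.257550i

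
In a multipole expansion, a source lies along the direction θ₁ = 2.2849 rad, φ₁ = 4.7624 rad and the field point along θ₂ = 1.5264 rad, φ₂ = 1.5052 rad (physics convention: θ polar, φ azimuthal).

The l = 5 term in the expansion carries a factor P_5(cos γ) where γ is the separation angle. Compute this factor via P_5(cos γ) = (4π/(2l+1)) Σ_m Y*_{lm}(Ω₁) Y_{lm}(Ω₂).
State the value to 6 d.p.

0.416658

Term-by-term m-sum for l=5 (normalisation 4π/11 = 1.142397):
  m=-5: (+0.028303-0.110818i) × (+0.148777-0.437231i) = -0.044242-0.028862i  (running Σ = -0.044242-0.028862i)
  m=-4: (-0.307219-0.062290i) × (+0.062663+0.016830i) = -0.018203-0.009074i  (running Σ = -0.062445-0.037936i)
  m=-3: (-0.063830+0.422240i) × (+0.066244-0.332268i) = +0.136069+0.049179i  (running Σ = +0.073623+0.011244i)
  m=-2: (+0.180906+0.018155i) × (+0.073984+0.009762i) = +0.013207+0.003109i  (running Σ = +0.086830+0.014353i)
  m=-1: (-0.013809+0.275897i) × (+0.020397-0.310499i) = +0.085384+0.009915i  (running Σ = +0.172214+0.024268i)
  m=0: (+0.263073-0.000000i) × (+0.077142+0.000000i) = +0.020294+0.000000i  (running Σ = +0.192508+0.024268i)
  m=1: (+0.013809+0.275897i) × (-0.020397-0.310499i) = +0.085384-0.009915i  (running Σ = +0.277893+0.014353i)
  m=2: (+0.180906-0.018155i) × (+0.073984-0.009762i) = +0.013207-0.003109i  (running Σ = +0.291100+0.011244i)
  m=3: (+0.063830+0.422240i) × (-0.066244-0.332268i) = +0.136069-0.049179i  (running Σ = +0.427168-0.037936i)
  m=4: (-0.307219+0.062290i) × (+0.062663-0.016830i) = -0.018203+0.009074i  (running Σ = +0.408965-0.028862i)
  m=5: (-0.028303-0.110818i) × (-0.148777-0.437231i) = -0.044242+0.028862i  (running Σ = +0.364723+0.000000i)
Total Σ_m = +0.364723+0.000000i. Multiply by 1.142397: +0.416658+0.000000i. P_5(cos γ) = 0.416658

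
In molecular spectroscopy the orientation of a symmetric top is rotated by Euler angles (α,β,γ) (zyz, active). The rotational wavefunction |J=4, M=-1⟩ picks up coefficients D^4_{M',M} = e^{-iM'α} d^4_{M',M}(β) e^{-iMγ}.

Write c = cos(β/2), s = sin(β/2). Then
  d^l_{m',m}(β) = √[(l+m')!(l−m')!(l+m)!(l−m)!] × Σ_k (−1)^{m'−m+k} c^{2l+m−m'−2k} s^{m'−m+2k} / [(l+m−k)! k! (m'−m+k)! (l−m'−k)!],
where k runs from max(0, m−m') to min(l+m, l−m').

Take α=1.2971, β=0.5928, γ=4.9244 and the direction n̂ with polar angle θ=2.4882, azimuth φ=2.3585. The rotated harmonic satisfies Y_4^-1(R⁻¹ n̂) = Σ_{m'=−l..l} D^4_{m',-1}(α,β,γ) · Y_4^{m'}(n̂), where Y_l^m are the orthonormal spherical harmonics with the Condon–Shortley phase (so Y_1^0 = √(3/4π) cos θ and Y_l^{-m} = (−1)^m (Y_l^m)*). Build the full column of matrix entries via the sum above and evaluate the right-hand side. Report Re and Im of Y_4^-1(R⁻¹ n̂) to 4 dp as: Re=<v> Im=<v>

Need the full column D^4_{m',-1} for m'=−4..4 at α=1.2971, β=0.5928, γ=4.9244.
cos(β/2)=0.956394, sin(β/2)=0.292079
d^4_{-4,-1}: single k=3 term ⇒ +0.149204;  D = -0.115260-0.094746i
d^4_{-3,-1}: k∈[2..3] ⇒ +0.518194 -0.080551 = +0.437644;  D = -0.358945+0.250381i
d^4_{-2,-1}: k∈[1..3] ⇒ +0.906975 -0.422953 +0.026298 = +0.510320;  D = +0.167961+0.481887i
d^4_{-1,-1}: k∈[0..3] ⇒ +0.699996 -0.979295 +0.182671 -0.005679 = -0.102307;  D = -0.102113+0.006307i
d^4_{0,-1}: k∈[0..3] ⇒ -0.956035 +0.534998 -0.049898 +0.000776 = -0.470159;  D = -0.098934+0.459632i
d^4_{1,-1}: k∈[0..3] ⇒ +0.652864 -0.182671 +0.008519 -0.000053 = +0.478658;  D = -0.423299-0.223454i
d^4_{2,-1}: k∈[0..2] ⇒ -0.281969 +0.039447 -0.000736 = -0.243257;  D = +0.167480-0.176421i
d^4_{3,-1}: k∈[0..1] ⇒ +0.080551 -0.004508 = +0.076043;  D = +0.038946+0.065313i
d^4_{4,-1}: single k=0 term ⇒ -0.013916;  D = -0.013434+0.003631i
Y_4^{m'}(θ=2.4882,φ=2.3585) and Σ D·Y over m':
  (-0.1153-0.0947i)·(-0.0604+0.0006i)  (-0.3589+0.2504i)·(-0.1568+0.1589i)  (+0.1680+0.4819i)·(+0.0019+0.4219i)  (-0.1021+0.0063i)·(+0.2287+0.2277i)  (-0.0989+0.4596i)·(-0.2118+0.0000i)  (-0.4233-0.2235i)·(-0.2287+0.2277i)  (+0.1675-0.1764i)·(+0.0019-0.4219i)  (+0.0389+0.0653i)·(+0.1568+0.1589i)  (-0.0134+0.0036i)·(-0.0604-0.0006i)
Y_4^-1(R⁻¹ n̂) = -0.113226-0.238032i

Re=-0.1132 Im=-0.2380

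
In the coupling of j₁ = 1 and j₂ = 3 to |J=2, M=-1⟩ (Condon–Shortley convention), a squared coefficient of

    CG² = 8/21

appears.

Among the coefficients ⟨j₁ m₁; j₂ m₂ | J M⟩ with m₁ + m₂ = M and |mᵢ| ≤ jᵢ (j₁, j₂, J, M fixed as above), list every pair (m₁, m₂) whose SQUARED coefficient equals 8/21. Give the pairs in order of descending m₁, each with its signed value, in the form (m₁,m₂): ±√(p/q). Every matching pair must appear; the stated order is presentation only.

(0,-1): −√(8/21)

Admissible pairs with m₁+m₂ = M = -1: (-1,0), (0,-1), (1,-2)
  (m₁,m₂)=(1,-2): CG² = 10/21, CG = +√(10/21)
  (m₁,m₂)=(0,-1): CG² = 8/21, CG = −√(8/21)   ← matches the target
  (m₁,m₂)=(-1,0): CG² = 1/7, CG = +√(1/7)
Pairs with CG² = 8/21: (0,-1): −√(8/21)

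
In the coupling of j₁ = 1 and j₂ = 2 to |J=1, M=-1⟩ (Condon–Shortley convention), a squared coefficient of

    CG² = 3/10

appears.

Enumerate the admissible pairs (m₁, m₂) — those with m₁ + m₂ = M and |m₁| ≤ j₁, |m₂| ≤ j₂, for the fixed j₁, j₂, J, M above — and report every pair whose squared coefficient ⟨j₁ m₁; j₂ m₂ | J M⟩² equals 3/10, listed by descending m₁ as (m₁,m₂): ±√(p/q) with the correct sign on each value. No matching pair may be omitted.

Admissible pairs with m₁+m₂ = M = -1: (-1,0), (0,-1), (1,-2)
  (m₁,m₂)=(1,-2): CG² = 3/5, CG = +√(3/5)
  (m₁,m₂)=(0,-1): CG² = 3/10, CG = −√(3/10)   ← matches the target
  (m₁,m₂)=(-1,0): CG² = 1/10, CG = +√(1/10)
Pairs with CG² = 3/10: (0,-1): −√(3/10)

(0,-1): −√(3/10)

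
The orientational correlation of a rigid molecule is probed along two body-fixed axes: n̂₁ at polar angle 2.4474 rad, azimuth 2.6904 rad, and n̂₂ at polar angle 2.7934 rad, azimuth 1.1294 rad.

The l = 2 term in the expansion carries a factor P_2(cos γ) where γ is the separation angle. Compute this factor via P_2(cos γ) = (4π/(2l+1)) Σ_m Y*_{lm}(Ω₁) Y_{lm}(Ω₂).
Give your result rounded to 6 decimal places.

Term-by-term m-sum for l=2 (normalisation 4π/5 = 2.513274):
  m=-2: (0.09798 - 0.12408j) × (-0.02856 - 0.03474j) = -0.00711 + 0.00014j  (running Σ = -0.00711 + 0.00014j)
  m=-1: (0.34185 - 0.16564j) × (-0.10585 + 0.22403j) = 0.00092 + 0.09412j  (running Σ = -0.00619 + 0.09426j)
  m=0: (0.24351 + 0.00000j) × (0.52063 + 0.00000j) = 0.12678 + 0.00000j  (running Σ = 0.12060 + 0.09426j)
  m=1: (-0.34185 - 0.16564j) × (0.10585 + 0.22403j) = 0.00092 - 0.09412j  (running Σ = 0.12152 + 0.00014j)
  m=2: (0.09798 + 0.12408j) × (-0.02856 + 0.03474j) = -0.00711 - 0.00014j  (running Σ = 0.11441 - 0.00000j)
Σ over m = 0.11441 - 0.00000j; ×(4π/5) → 0.28754 - 0.00000j. Real part: 0.287541

0.287541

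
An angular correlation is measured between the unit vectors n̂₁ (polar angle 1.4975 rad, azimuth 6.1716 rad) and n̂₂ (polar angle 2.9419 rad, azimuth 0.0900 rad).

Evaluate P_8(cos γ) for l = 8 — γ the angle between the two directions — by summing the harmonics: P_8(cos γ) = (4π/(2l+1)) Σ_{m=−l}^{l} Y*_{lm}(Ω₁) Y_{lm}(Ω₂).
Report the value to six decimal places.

Expand P_8 via completeness: Σ_{m} conj(Y_{8,m}) at Ω₁ times Y_{8,m} at Ω₂ —
  m=-8: Y*=+0.316461-0.392853i  Y=+0.000001-0.000001i  product -0.000000-0.000001i
  m=-7: Y*=+0.105219-0.104318i  Y=-0.000020+0.000014i  product -0.000001+0.000004i
  m=-6: Y*=-0.267071+0.211376i  Y=+0.000264-0.000158i  product -0.000037+0.000098i
  m=-5: Y*=-0.145520+0.090814i  Y=-0.002515+0.001215i  product +0.000256-0.000405i
  m=-4: Y*=+0.260358-0.124594i  Y=+0.017653-0.006644i  product +0.003768-0.003929i
  m=-3: Y*=+0.171497-0.059655i  Y=-0.090258+0.024980i  product -0.013989+0.009668i
  m=-2: Y*=-0.258775+0.058729i  Y=+0.318530-0.057963i  product -0.079023+0.033706i
  m=-1: Y*=-0.184473+0.020670i  Y=-0.671134+0.060566i  product +0.122554-0.025045i
  m=+0: Y*=+0.258431-0.000000i  Y=+0.465542+0.000000i  product +0.120311+0.000000i
  m=+1: Y*=+0.184473+0.020670i  Y=+0.671134+0.060566i  product +0.122554+0.025045i
  m=+2: Y*=-0.258775-0.058729i  Y=+0.318530+0.057963i  product -0.079023-0.033706i
  m=+3: Y*=-0.171497-0.059655i  Y=+0.090258+0.024980i  product -0.013989-0.009668i
  m=+4: Y*=+0.260358+0.124594i  Y=+0.017653+0.006644i  product +0.003768+0.003929i
  m=+5: Y*=+0.145520+0.090814i  Y=+0.002515+0.001215i  product +0.000256+0.000405i
  m=+6: Y*=-0.267071-0.211376i  Y=+0.000264+0.000158i  product -0.000037-0.000098i
  m=+7: Y*=-0.105219-0.104318i  Y=+0.000020+0.000014i  product -0.000001-0.000004i
  m=+8: Y*=+0.316461+0.392853i  Y=+0.000001+0.000001i  product -0.000000+0.000001i
Σ over m = +0.187366+0.000000i; ×(4π/17) → +0.138501+0.000000i. Real part: 0.138501

0.138501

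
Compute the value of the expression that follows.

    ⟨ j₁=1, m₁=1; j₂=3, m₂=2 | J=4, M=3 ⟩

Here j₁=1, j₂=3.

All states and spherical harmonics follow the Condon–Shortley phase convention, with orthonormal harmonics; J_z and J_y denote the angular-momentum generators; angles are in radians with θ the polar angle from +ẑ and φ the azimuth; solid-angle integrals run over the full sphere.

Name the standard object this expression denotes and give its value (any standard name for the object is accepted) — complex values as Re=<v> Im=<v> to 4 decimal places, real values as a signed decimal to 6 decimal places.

This is a Clebsch–Gordan (vector-coupling) coefficient.
√[9·0!2!6!/9! · 2!0!5!1!7!1!] = √(43200)
  +(−1)^0/∏(0,0,0,5,2,1)! = 1/240  (running 1/240)
⟨..|..⟩ = √(43200)·(1/240) = +0.866025

Clebsch–Gordan coefficient, +√(3/4) ≈ +0.866025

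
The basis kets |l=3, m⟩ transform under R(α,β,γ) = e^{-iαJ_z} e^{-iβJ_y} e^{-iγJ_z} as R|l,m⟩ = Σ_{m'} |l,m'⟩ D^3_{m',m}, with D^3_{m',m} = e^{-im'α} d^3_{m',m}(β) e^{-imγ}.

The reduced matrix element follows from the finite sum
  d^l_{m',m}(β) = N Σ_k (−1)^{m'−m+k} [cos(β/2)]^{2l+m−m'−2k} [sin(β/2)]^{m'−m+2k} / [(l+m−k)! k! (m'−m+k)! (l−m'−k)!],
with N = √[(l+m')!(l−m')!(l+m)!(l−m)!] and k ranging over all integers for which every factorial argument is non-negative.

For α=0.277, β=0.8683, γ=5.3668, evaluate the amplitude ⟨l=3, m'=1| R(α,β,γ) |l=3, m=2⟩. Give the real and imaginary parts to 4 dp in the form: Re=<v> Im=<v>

Re=0.0070 Im=0.4660

First d^3_{1,2}(β=0.8683), then the phase factors e^{-i(1)α} and e^{-i(2)γ}:
Half-angle: c=0.907228, s=0.420639. N=√(24·2·120·1)=75.894664
k∈{1,2} keeps every argument non-negative
  k=1: (−1)^0·75.8947/(24)·0.9072^5·0.4206^1 = +0.817508
  k=2: (−1)^1·75.8947/(12)·0.9072^3·0.4206^3 = -0.351487
d^3_{1,2}(0.8683) = +0.817508 -0.351487 = +0.466021
Attach z-rotation phases: D = e^{-i(1)(0.2770)}·(+0.466021)·e^{-i(2)(5.3668)} = +0.007002+0.465968i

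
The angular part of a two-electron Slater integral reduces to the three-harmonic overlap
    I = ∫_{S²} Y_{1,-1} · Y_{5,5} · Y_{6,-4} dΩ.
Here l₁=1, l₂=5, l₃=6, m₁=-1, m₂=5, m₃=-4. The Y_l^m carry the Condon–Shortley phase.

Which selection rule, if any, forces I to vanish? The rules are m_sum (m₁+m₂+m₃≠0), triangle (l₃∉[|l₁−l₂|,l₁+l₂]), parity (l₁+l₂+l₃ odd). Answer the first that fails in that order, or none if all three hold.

none

Σmᵢ = 0  ✓
l₃∈[|l₁−l₂|,l₁+l₂]=[4,6], have l₃=6  ✓
Σlᵢ = 12 ⇒ even  ✓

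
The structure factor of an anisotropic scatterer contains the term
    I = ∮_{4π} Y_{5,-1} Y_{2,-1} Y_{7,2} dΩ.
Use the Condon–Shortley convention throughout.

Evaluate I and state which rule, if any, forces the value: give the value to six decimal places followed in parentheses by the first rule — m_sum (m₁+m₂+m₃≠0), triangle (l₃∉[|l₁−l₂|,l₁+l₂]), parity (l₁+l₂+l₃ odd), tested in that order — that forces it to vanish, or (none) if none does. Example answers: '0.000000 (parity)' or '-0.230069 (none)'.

0.232242 (none)

m-sum 0 ✓  L=14 even ✓  3≤7≤7 ✓
Π(2lᵢ+1) = 11×5×15 = 825
triangle coeff Δ(5,2,7) = 1/15015
Σ_t [0,0]: t=0:+1/57600 = 1/57600
(3j)²=21/715 [(5 2 7; 0 0 0)], sign=-1
Σ_t [0,0]: t=0:+1/103680 = 1/103680
(3j)²=4/143 [(5 2 7; -1 -1 2)], sign=-1
⇒ 4πI² = 1260/1859
I = (+1)√(1260/1859/(4π)) = 0.23224194
No selection rule forces the value: the integral is nonzero (none).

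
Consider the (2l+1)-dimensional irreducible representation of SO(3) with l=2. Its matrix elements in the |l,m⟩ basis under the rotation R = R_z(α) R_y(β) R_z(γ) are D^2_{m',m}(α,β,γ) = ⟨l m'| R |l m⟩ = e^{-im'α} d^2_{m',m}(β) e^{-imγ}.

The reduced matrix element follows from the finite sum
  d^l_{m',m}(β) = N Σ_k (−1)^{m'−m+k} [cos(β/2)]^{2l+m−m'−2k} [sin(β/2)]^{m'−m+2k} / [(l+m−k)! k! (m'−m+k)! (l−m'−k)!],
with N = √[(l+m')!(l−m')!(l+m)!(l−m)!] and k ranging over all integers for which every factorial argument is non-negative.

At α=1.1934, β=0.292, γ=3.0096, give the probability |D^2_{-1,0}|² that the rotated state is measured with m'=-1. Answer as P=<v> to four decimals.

First d^2_{-1,0}(β=0.2920), then the phase factors e^{-i(-1)α} and e^{-i(0)γ}:
Half-angle: c=0.989361, s=0.145482. N=√(1·6·2·2)=4.898979
Admissible k: 1..2 (factorial args all ≥0)
  k=1: (−1)^0·4.8990/(2)·0.9894^3·0.1455^1 = +0.345103
  k=2: (−1)^1·4.8990/(2)·0.9894^1·0.1455^3 = -0.007462
d^2_{-1,0}(0.2920) = +0.345103 -0.007462 = +0.337641
|D^2_{-1,0}|² = |d^2_{-1,0}(β)|² = (+0.337641)² = 0.114001 (the z-rotation phases have unit modulus)

P=0.1140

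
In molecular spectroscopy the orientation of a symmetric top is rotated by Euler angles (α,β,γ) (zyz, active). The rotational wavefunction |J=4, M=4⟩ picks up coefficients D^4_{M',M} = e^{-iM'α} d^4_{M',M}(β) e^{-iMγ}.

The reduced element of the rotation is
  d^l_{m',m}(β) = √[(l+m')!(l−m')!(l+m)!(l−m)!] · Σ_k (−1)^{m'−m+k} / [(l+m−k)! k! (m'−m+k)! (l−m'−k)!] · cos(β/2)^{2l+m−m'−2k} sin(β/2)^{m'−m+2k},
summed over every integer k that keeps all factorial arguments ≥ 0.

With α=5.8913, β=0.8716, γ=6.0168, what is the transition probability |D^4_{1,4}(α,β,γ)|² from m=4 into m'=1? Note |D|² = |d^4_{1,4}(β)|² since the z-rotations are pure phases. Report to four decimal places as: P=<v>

P=0.1188

Split into d^4_{1,4}(β=0.8716) × two z-phases.
With c≡cos(β/2)=0.906533 and s≡sin(β/2)=0.422136, N=[120·6·40320·1]^{1/2}=5387.986637
The bounds max(0,m−m')=3 and min(l+m,l−m')=3 give 1 term
  k=3: (−1)^0·5387.9866/(720)·0.9065^5·0.4221^3 = +0.344642
d^4_{1,4}(0.8716) = +0.344642
|D^4_{1,4}|² = |d^4_{1,4}(β)|² = (+0.344642)² = 0.118778 (the z-rotation phases have unit modulus)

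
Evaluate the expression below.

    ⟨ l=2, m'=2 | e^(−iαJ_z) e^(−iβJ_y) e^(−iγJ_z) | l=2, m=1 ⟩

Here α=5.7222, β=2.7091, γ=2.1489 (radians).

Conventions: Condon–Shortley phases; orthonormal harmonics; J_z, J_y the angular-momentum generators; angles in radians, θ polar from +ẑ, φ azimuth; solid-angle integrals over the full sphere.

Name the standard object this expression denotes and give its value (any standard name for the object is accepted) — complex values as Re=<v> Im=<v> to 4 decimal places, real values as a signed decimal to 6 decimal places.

Wigner D-matrix element, Re=-0.0100 Im=0.0165

This is a Wigner D-matrix element — the rotation-matrix element ⟨l m'| R(α,β,γ) |l m⟩ in the angular-momentum basis.
First d^2_{2,1}(β=2.7091), then the phase factors e^{-i(2)α} and e^{-i(1)γ}:
c=cos(2.709100/2)=0.214565, s=sin(2.709100/2)=0.976710; N=√[24·1·6·1]=12.000000
k: max(0,(1)−(2))=0 … min(2+(1),2−(2))=0
  k=0: (−1)^1·12.0000/(6)·0.2146^3·0.9767^1 = -0.019296
d^2_{2,1}(2.7091) = -0.019296
Attach z-rotation phases: D = e^{-i(2)(5.7222)}·(-0.019296)·e^{-i(1)(2.1489)} = -0.009985+0.016512i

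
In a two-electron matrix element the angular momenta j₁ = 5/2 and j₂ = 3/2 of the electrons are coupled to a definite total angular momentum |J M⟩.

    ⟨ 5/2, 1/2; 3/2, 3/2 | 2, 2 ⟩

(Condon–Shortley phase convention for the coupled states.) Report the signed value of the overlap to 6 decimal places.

+0.377964  (= +√(1/7))

triangle: 2!×3!×1!/7! = 12/5040
(j±m)!: 3!×2!×3!×0!×4!×0! = 1728
prefactor² = (2J+1)×Δ×N² = 144/7
  k=2: +1/(2!×0!×0!×1!×3!×0!) = 1/12
Σ = 1/12  ⇒  CG² = 144/7×(1/12)² = 1/7
CG = +√(1/7) = +0.377964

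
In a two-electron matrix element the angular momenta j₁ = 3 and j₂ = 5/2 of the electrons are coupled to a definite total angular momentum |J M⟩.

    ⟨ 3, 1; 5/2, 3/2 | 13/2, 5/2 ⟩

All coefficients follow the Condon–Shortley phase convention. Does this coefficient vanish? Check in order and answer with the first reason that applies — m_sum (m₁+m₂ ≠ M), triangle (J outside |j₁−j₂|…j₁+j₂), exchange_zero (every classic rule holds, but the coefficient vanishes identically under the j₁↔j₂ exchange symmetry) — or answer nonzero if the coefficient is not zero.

triangle

m-sum: m₁+m₂ = 1+3/2 = 5/2, M = 5/2  ✓
triangle: need |j₁−j₂| ≤ J ≤ j₁+j₂, i.e. J ∈ [1/2, 11/2]; J = 13/2 is outside ✗ ⇒ coefficient is 0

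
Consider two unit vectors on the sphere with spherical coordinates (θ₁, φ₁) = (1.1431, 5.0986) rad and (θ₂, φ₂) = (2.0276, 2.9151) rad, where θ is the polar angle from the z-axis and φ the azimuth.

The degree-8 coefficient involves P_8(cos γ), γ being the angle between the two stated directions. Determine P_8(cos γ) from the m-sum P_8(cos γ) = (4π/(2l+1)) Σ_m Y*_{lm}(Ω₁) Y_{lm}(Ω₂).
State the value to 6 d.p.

0.305854

Expand P_8 via completeness: Σ_{m} conj(Y_{8,m}) at Ω₁ times Y_{8,m} at Ω₂ —
  term(m=-8) = 0.00988 - 0.05161j   from Y*(Ω₁)=-0.24189 + 0.01257j, Y(Ω₂)=-0.05181 + 0.21065j
  term(m=-7) = 0.17171 - 0.07739j   from Y*(Ω₁)=-0.18736 - 0.39994j, Y(Ω₂)=-0.00625 + 0.42641j
  term(m=-6) = 0.10963 + 0.06492j   from Y*(Ω₁)=0.22931 - 0.24789j, Y(Ω₂)=0.07933 + 0.36887j
  term(m=-5) = 0.00012 + 0.00150j   from Y*(Ω₁)=-0.08257 - 0.03111j, Y(Ω₂)=-0.00724 - 0.01545j
  term(m=-4) = -0.09712 + 0.08028j   from Y*(Ω₁)=-0.00932 - 0.35914j, Y(Ω₂)=-0.21637 - 0.27603j
  term(m=-3) = -0.01360 - 0.00373j   from Y*(Ω₁)=0.07971 - 0.03485j, Y(Ω₂)=-0.12613 - 0.10189j
  term(m=-2) = -0.02922 - 0.08122j   from Y*(Ω₁)=-0.22436 - 0.21861j, Y(Ω₂)=0.24776 + 0.12059j
  term(m=-1) = 0.01952 - 0.02776j   from Y*(Ω₁)=0.05753 - 0.14149j, Y(Ω₂)=0.21651 + 0.04989j
  term(m=+0) = 0.07193 + 0.00000j   from Y*(Ω₁)=-0.29247 + 0.00000j, Y(Ω₂)=-0.24595 + 0.00000j
  term(m=+1) = 0.01952 + 0.02776j   from Y*(Ω₁)=-0.05753 - 0.14149j, Y(Ω₂)=-0.21651 + 0.04989j
  term(m=+2) = -0.02922 + 0.08122j   from Y*(Ω₁)=-0.22436 + 0.21861j, Y(Ω₂)=0.24776 - 0.12059j
  term(m=+3) = -0.01360 + 0.00373j   from Y*(Ω₁)=-0.07971 - 0.03485j, Y(Ω₂)=0.12613 - 0.10189j
  term(m=+4) = -0.09712 - 0.08028j   from Y*(Ω₁)=-0.00932 + 0.35914j, Y(Ω₂)=-0.21637 + 0.27603j
  term(m=+5) = 0.00012 - 0.00150j   from Y*(Ω₁)=0.08257 - 0.03111j, Y(Ω₂)=0.00724 - 0.01545j
  term(m=+6) = 0.10963 - 0.06492j   from Y*(Ω₁)=0.22931 + 0.24789j, Y(Ω₂)=0.07933 - 0.36887j
  term(m=+7) = 0.17171 + 0.07739j   from Y*(Ω₁)=0.18736 - 0.39994j, Y(Ω₂)=0.00625 + 0.42641j
  term(m=+8) = 0.00988 + 0.05161j   from Y*(Ω₁)=-0.24189 - 0.01257j, Y(Ω₂)=-0.05181 - 0.21065j
Accumulated sum 0.41377 + 0.00000j; after 4π/(2l+1) scaling, 0.30585 + 0.00000j ⇒ P_8 = 0.305854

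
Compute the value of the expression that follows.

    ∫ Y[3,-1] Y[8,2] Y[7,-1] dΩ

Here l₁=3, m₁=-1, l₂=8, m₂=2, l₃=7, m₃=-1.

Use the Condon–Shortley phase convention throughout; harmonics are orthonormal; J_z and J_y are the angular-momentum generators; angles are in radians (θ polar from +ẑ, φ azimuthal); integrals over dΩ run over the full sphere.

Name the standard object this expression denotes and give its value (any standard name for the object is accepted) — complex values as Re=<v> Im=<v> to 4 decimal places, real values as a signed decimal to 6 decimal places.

This is a Gaunt coefficient — the integral of a triple product of spherical harmonics over the sphere.
m-sum 0 ✓  L=18 even ✓  5≤7≤11 ✓
Π(2lᵢ+1) = 7×17×15 = 1785
triangle coeff Δ(3,8,7) = 1/5290740
Σ_t [1,3]: t=1:−1/7257600 t=2:+1/2073600 t=3:−1/7257600 = 1/4838400
(3j)²=252/20995 [(3 8 7; 0 0 0)], sign=-1
Σ_t [2,4]: t=2:+1/7741440 t=3:−1/3628800 t=4:+1/24883200 = -37/348364800
(3j)²=1369/176358 [(3 8 7; -1 2 -1)], sign=-1
⇒ 4πI² = 172494/1037153
I = (+1)√(172494/1037153/(4π)) = 0.11504312

Gaunt coefficient, +0.115043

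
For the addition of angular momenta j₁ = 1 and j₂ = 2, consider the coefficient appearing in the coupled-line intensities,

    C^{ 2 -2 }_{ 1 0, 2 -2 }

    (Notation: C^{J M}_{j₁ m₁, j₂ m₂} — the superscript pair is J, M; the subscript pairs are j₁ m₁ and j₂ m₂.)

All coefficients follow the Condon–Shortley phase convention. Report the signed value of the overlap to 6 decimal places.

+√(2/3) = +0.816497

triangle: 1!*1!*3!/6! = 6/720
(j±m)!: 1!*1!*0!*4!*0!*4! = 576
prefactor² = (2J+1)*Δ*N² = 24
  k=0: +1/(0!*1!*1!*0!*0!*3!) = 1/6
Σ = 1/6  ⇒  CG² = 24*(1/6)² = 2/3
CG = +√(2/3) = +0.816497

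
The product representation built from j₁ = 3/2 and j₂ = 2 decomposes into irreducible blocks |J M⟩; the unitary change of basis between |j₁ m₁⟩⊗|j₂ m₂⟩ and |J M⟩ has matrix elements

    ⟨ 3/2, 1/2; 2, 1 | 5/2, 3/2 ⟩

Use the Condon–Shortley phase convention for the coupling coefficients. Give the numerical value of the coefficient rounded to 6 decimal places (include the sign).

triangle: 1!×2!×3!/7! = 12/5040
(j±m)!: 2!×1!×3!×1!×4!×1! = 288
prefactor² = (2J+1)×Δ×N² = 144/35
  k=0: +1/(0!×1!×1!×3!×1!×0!) = 1/6
  k=1: −1/(1!×0!×0!×2!×2!×1!) = -1/4
Σ = -1/12  ⇒  CG² = 144/35×(-1/12)² = 1/35
CG = −√(1/35) = -0.169031

-0.169031  (= −√(1/35))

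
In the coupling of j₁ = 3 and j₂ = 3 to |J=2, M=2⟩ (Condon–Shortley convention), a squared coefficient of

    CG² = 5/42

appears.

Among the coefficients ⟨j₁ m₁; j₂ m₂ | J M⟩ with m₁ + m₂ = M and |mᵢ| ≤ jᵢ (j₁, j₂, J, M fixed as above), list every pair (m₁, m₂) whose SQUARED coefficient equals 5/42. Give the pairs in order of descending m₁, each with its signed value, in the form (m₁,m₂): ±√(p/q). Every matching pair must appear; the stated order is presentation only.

Admissible pairs with m₁+m₂ = M = 2: (-1,3), (0,2), (1,1), (2,0), (3,-1)
  (m₁,m₂)=(3,-1): CG² = 5/42, CG = +√(5/42)   ← matches the target
  (m₁,m₂)=(2,0): CG² = 5/21, CG = −√(5/21)
  (m₁,m₂)=(1,1): CG² = 2/7, CG = +√(2/7)
  (m₁,m₂)=(0,2): CG² = 5/21, CG = −√(5/21)
  (m₁,m₂)=(-1,3): CG² = 5/42, CG = +√(5/42)   ← matches the target
Pairs with CG² = 5/42: (3,-1): +√(5/42); (-1,3): +√(5/42)

(3,-1): +√(5/42); (-1,3): +√(5/42)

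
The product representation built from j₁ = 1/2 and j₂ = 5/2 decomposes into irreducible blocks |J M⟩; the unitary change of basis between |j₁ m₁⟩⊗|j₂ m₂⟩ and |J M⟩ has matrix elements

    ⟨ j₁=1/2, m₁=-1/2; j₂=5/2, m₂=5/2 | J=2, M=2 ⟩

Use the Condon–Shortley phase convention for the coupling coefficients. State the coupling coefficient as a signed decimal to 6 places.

-0.912871

triangle: 1!×0!×4!/6! = 24/720
(j±m)!: 0!×1!×5!×0!×4!×0! = 2880
prefactor² = (2J+1)×Δ×N² = 480
  k=1: −1/(1!×0!×0!×4!×0!×0!) = -1/24
Σ = -1/24  ⇒  CG² = 480×(-1/24)² = 5/6
CG = −√(5/6) = -0.912871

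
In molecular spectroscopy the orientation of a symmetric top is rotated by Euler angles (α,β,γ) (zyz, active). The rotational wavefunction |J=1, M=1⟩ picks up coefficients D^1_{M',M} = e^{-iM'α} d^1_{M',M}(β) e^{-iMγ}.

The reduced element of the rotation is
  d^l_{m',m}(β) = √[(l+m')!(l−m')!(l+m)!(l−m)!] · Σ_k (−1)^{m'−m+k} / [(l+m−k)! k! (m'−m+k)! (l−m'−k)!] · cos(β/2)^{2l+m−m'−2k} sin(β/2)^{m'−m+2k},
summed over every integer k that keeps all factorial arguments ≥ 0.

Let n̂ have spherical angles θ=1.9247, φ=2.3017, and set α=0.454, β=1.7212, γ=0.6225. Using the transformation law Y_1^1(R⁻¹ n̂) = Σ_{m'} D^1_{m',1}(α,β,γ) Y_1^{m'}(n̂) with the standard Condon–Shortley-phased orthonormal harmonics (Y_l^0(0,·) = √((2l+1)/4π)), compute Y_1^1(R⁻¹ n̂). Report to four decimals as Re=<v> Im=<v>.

Re=-0.2887 Im=-0.1765

Need the full column D^1_{m',1} for m'=−1..1 at α=0.4540, β=1.7212, γ=0.6225.
cos(β/2)=0.651983, sin(β/2)=0.758234
d^1_{-1,1}: single k=2 term ⇒ +0.574919;  D = +0.566776-0.096416i
d^1_{0,1}: single k=1 term ⇒ +0.699124;  D = +0.567985-0.407637i
d^1_{1,1}: single k=0 term ⇒ +0.425081;  D = +0.201664-0.374200i
Y_1^{m'}(θ=1.9247,φ=2.3017) and Σ D·Y over m':
  (+0.5668-0.0964i)·(-0.2163-0.2413i)  (+0.5680-0.4076i)·(-0.1693+0.0000i)  (+0.2017-0.3742i)·(+0.2163-0.2413i)
Y_1^1(R⁻¹ n̂) = -0.288727-0.176497i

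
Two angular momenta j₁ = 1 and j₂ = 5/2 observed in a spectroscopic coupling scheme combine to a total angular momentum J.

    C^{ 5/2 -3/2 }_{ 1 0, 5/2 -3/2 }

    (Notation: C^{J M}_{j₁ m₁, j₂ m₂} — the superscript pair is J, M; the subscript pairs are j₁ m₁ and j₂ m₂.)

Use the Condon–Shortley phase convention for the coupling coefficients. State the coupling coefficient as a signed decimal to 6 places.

√[6·1!1!4!/7! · 1!1!1!4!1!4!] = √(576/35)
  +(−1)^0/∏(0,1,1,1,0,3)! = 1/6  (running 1/6)
  +(−1)^1/∏(1,0,0,0,1,4)! = -1/24  (running 1/8)
⟨..|..⟩ = √(576/35)·(1/8) = +0.507093

+√(9/35) = +0.507093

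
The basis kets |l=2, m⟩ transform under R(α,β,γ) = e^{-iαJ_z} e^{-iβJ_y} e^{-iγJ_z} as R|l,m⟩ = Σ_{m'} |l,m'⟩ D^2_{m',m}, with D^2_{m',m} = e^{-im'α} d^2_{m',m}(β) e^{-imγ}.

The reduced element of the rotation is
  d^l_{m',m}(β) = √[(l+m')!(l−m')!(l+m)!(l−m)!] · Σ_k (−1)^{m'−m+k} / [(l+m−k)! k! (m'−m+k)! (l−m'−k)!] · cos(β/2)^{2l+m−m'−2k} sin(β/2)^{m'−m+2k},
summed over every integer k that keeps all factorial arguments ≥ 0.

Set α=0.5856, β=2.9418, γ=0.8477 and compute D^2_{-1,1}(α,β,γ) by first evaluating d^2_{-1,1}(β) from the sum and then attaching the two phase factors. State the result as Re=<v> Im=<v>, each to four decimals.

D^2_{-1,1}(0.5856,2.9418,0.8477) = e^{-i·-1·0.5856}·d^2_{-1,1}(2.9418)·e^{-i·1·0.8477}. Compute d first:
With c≡cos(β/2)=0.099730 and s≡sin(β/2)=0.995015, N=[1·6·6·1]^{1/2}=6.000000
The bounds max(0,m−m')=2 and min(l+m,l−m')=3 give 2 terms
  k=2: (−1)^0·6.0000/(2)·0.0997^2·0.9950^2 = +0.029542
  k=3: (−1)^1·6.0000/(6)·0.0997^0·0.9950^4 = -0.980207
d^2_{-1,1}(2.9418) = +0.029542 -0.980207 = -0.950665
Phases: e^{-i·(-1)·0.5856}=+0.833381+0.552700i, e^{-i·(1)·0.8477}=+0.661709-0.749760i ⇒ D=-0.918198+0.246326i

Re=-0.9182 Im=0.2463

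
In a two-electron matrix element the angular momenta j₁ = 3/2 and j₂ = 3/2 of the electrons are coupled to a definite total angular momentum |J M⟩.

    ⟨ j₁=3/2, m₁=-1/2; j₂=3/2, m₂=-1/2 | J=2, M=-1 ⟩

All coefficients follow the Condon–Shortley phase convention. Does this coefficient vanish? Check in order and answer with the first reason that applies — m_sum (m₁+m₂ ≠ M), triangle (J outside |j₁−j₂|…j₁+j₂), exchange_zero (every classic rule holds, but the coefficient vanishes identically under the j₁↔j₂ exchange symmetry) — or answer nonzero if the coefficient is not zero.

m-sum: m₁+m₂ = -1/2+(-1/2) = -1, M = -1  ✓
triangle: |j₁−j₂| = 0 ≤ J = 2 ≤ j₁+j₂ = 3  ✓
exchange: j₁=j₂ and m₁=m₂, and (−1)^(j₁+j₂−J) = (−1)^1 = −1 forces ⟨j₁m₁;j₂m₂|JM⟩ = −⟨j₂m₂;j₁m₁|JM⟩ = −⟨j₁m₁;j₂m₂|JM⟩ ⇒ the coefficient vanishes identically
Racah sum check: Σ_k collapses to 0 ⇒ CG = 0

exchange_zero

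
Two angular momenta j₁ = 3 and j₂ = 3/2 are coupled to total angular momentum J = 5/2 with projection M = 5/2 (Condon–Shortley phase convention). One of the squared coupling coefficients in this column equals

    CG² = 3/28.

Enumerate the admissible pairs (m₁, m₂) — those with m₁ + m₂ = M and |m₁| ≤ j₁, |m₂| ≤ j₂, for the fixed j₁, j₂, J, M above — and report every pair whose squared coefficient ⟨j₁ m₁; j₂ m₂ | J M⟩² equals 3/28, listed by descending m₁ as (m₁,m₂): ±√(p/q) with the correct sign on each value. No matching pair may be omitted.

Admissible pairs with m₁+m₂ = M = 5/2: (1,3/2), (2,1/2), (3,-1/2)
  (m₁,m₂)=(3,-1/2): CG² = 15/28, CG = +√(15/28)
  (m₁,m₂)=(2,1/2): CG² = 5/14, CG = −√(5/14)
  (m₁,m₂)=(1,3/2): CG² = 3/28, CG = +√(3/28)   ← matches the target
Pairs with CG² = 3/28: (1,3/2): +√(3/28)

(1,3/2): +√(3/28)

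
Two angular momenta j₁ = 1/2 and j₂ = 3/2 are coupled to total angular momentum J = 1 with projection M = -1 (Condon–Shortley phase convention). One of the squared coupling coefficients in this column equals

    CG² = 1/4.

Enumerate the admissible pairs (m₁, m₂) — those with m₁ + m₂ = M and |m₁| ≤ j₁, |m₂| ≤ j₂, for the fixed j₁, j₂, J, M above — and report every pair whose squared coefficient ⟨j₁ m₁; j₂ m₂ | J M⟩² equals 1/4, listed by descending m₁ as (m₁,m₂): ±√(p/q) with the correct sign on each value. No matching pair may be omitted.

Admissible pairs with m₁+m₂ = M = -1: (-1/2,-1/2), (1/2,-3/2)
  (m₁,m₂)=(1/2,-3/2): CG² = 3/4, CG = +√(3/4)
  (m₁,m₂)=(-1/2,-1/2): CG² = 1/4, CG = −√(1/4)   ← matches the target
Pairs with CG² = 1/4: (-1/2,-1/2): −√(1/4)

(-1/2,-1/2): −√(1/4)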